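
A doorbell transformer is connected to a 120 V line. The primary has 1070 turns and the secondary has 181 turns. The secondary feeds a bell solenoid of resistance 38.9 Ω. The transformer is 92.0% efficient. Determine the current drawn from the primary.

V_s = 120 × 181/1070 = 20.299 V.
I_s = V_s/R = 20.299/38.9 = 0.52183 A.
P_out = V_s I_s = 20.299 × 0.52183 = 10.593 W.
P_in = P_out/η = 10.593/0.920 = 11.514 W.
I_p = P_in/V_p = 11.514/120 = 0.0959 A.

I_p ≈ 0.0959 A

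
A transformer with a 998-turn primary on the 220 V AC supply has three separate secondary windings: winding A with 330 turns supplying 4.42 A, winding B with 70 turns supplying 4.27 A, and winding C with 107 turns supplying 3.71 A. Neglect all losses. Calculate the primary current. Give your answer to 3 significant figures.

I_p ≈ 2.16 A

V_A = 220 × 330/998 = 72.745 V; V_B = 220 × 70/998 = 15.431 V; V_C = 220 × 107/998 = 23.587 V.
P_out = V_A I_A + V_B I_B + V_C I_C = 72.745×4.42 + 15.431×4.27 + 23.587×3.71 = 321.54 + 65.890 + 87.508 = 474.93 W.
Ideal ⇒ P_in = P_out, so I_p = P_out/V_p = 474.93/220 = 2.16 A.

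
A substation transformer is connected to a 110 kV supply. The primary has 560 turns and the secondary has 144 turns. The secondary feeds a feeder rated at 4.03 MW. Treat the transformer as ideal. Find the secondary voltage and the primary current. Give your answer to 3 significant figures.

V_s = V_p × N_s/N_p = 110000 × 144/560 = 28286 V.
I_s = P/V_s = 4.03×10^6/28286 = 142.47 A.
I_p = I_s × N_s/N_p = 142.47 × 144/560 = 36.6 A.

V_s ≈ 28300 V, I_p ≈ 36.6 A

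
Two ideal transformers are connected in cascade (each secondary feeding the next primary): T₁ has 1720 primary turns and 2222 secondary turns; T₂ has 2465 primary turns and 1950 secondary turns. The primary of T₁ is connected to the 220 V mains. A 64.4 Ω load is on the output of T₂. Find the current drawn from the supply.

I_supply ≈ 3.57 A

Secondary of T₁: V = 220.00 × 2222/1720 = 284.21 V.
Secondary of T₂: V = 284.21 × 1950/2465 = 224.83 V.
I_load = 224.83/64.4 = 3.4912 A, so P_out = 224.83 × 3.4912 = 784.92 W.
All ideal ⇒ P_in = P_out, so I_supply = 784.92/220 = 3.57 A.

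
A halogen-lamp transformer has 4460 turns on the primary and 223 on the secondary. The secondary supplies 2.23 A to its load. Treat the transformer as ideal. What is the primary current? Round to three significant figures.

For an ideal transformer I_p/I_s = N_s/N_p, so I_p = 2.23 × 223/4460 = 0.112 A.

I_p ≈ 0.112 A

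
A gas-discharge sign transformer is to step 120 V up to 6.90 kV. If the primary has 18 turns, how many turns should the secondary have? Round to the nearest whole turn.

N_s = 1035 turns

N_s/N_p = V_s/V_p, so N_s = 18 × 6900/120 = 1035.0 ≈ 1035 turns.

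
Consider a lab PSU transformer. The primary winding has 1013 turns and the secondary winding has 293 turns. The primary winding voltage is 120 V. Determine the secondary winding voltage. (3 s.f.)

V_s ≈ 34.7 V

V_s/V_p = N_s/N_p, so V_s = 120 × 293/1013 = 34.7 V.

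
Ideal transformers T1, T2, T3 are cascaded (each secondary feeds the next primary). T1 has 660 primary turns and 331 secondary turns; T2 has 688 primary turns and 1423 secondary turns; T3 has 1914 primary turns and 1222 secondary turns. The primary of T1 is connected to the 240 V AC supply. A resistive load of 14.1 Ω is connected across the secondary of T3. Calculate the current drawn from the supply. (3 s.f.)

Secondary of T1: V = 240.00 × 331/660 = 120.36 V.
Secondary of T2: V = 120.36 × 1423/688 = 248.95 V.
Secondary of T3: V = 248.95 × 1222/1914 = 158.94 V.
I_load = 158.94/14.1 = 11.273 A, so P_out = 158.94 × 11.273 = 1791.7 W.
All ideal ⇒ P_in = P_out, so I_supply = 1791.7/240 = 7.47 A.

I_supply ≈ 7.47 A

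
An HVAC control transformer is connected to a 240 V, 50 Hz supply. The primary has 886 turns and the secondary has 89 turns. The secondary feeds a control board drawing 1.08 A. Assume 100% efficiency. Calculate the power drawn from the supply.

P ≈ 26.0 W

I_p = I_s × N_s/N_p = 1.08 × 89/886 = 0.10849 A.
P = V_p I_p = 240 × 0.10849 = 26.0 W.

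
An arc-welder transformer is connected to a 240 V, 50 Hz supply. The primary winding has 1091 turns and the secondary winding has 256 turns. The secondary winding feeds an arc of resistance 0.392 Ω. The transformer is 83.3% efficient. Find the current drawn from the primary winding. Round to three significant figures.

I_p ≈ 40.5 A

V_s = 240 × 256/1091 = 56.315 V.
I_s = V_s/R = 56.315/0.392 = 143.66 A.
P_out = V_s I_s = 56.315 × 143.66 = 8090.3 W.
P_in = P_out/η = 8090.3/0.833 = 9712.3 W.
I_p = P_in/V_p = 9712.3/240 = 40.5 A.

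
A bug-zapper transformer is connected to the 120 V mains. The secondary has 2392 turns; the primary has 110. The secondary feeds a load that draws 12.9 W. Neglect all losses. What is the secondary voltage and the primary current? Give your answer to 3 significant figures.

V_s = V_p × N_s/N_p = 120 × 2392/110 = 2609.5 V.
I_s = P/V_s = 12.9/2609.5 = 0.0049436 A.
I_p = I_s × N_s/N_p = 0.0049436 × 2392/110 = 0.108 A.

V_s ≈ 2610 V, I_p ≈ 0.108 A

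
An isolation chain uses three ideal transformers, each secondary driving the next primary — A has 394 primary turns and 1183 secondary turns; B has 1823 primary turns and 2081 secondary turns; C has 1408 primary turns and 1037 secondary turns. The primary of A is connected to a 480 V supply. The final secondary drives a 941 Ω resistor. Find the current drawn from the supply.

I_supply ≈ 3.25 A

Secondary of A: V = 480.00 × 1183/394 = 1441.2 V.
Secondary of B: V = 1441.2 × 2081/1823 = 1645.2 V.
Secondary of C: V = 1645.2 × 1037/1408 = 1211.7 V.
I_load = 1211.7/941 = 1.2877 A, so P_out = 1211.7 × 1.2877 = 1560.2 W.
All ideal ⇒ P_in = P_out, so I_supply = 1560.2/480 = 3.25 A.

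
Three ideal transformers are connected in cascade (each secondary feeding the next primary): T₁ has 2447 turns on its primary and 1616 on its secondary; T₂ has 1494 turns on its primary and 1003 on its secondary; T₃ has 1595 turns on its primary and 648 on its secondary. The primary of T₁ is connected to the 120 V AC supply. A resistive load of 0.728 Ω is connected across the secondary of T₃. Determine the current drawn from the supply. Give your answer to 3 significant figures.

Secondary of T₁: V = 120.00 × 1616/2447 = 79.248 V.
Secondary of T₂: V = 79.248 × 1003/1494 = 53.203 V.
Secondary of T₃: V = 53.203 × 648/1595 = 21.615 V.
I_load = 21.615/0.728 = 29.691 A, so P_out = 21.615 × 29.691 = 641.76 W.
All ideal ⇒ P_in = P_out, so I_supply = 641.76/120 = 5.35 A.

I_supply ≈ 5.35 A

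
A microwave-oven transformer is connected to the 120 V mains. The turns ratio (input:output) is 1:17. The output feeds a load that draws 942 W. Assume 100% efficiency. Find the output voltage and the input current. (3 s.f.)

V_out = V_in × N_out/N_in = 120 × 17/1 = 2040.0 V.
I_out = P/V_out = 942/2040.0 = 0.46176 A.
I_in = I_out × N_out/N_in = 0.46176 × 17/1 = 7.85 A.

V_out ≈ 2040 V, I_in ≈ 7.85 A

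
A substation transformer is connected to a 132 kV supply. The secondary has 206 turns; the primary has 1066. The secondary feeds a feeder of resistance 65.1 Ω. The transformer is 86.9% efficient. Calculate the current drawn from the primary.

V_s = 132000 × 206/1066 = 25508 V.
I_s = V_s/R = 25508/65.1 = 391.83 A.
P_out = V_s I_s = 25508 × 391.83 = 9.9951×10^6 W.
P_in = P_out/η = 9.9951×10^6/0.869 = 1.1502×10^7 W.
I_p = P_in/V_p = 1.1502×10^7/132000 = 87.1 A.

I_p ≈ 87.1 A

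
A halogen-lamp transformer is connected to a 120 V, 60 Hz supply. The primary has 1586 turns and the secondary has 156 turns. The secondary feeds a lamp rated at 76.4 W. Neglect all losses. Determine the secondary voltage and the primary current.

V_s = V_p × N_s/N_p = 120 × 156/1586 = 11.803 V.
I_s = P/V_s = 76.4/11.803 = 6.4728 A.
I_p = I_s × N_s/N_p = 6.4728 × 156/1586 = 0.637 A.

V_s ≈ 11.8 V, I_p ≈ 0.637 A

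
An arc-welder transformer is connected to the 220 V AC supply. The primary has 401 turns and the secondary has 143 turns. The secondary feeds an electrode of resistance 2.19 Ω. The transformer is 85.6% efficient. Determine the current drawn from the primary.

V_s = 220 × 143/401 = 78.454 V.
I_s = V_s/R = 78.454/2.19 = 35.824 A.
P_out = V_s I_s = 78.454 × 35.824 = 2810.5 W.
P_in = P_out/η = 2810.5/0.856 = 3283.3 W.
I_p = P_in/V_p = 3283.3/220 = 14.9 A.

I_p ≈ 14.9 A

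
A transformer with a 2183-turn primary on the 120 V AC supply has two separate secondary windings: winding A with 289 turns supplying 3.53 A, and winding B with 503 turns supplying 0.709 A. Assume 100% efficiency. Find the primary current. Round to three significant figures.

V_A = 120 × 289/2183 = 15.886 V; V_B = 120 × 503/2183 = 27.650 V.
P_out = V_A I_A + V_B I_B = 15.886×3.53 + 27.650×0.709 = 56.079 + 19.604 = 75.683 W.
Ideal ⇒ P_in = P_out, so I_p = P_out/V_p = 75.683/120 = 0.631 A.

I_p ≈ 0.631 A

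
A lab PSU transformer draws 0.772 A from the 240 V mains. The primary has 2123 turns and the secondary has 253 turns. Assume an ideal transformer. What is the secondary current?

I_s/I_p = N_p/N_s, so I_s = 0.772 × 2123/253 = 6.48 A.

I_s ≈ 6.48 A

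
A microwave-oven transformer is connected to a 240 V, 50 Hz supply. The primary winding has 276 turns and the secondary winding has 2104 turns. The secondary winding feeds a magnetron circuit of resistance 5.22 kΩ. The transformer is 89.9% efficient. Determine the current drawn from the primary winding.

V_s = 240 × 2104/276 = 1829.6 V.
I_s = V_s/R = 1829.6/5220 = 0.35049 A.
P_out = V_s I_s = 1829.6 × 0.35049 = 641.25 W.
P_in = P_out/η = 641.25/0.899 = 713.29 W.
I_p = P_in/V_p = 713.29/240 = 2.97 A.

I_p ≈ 2.97 A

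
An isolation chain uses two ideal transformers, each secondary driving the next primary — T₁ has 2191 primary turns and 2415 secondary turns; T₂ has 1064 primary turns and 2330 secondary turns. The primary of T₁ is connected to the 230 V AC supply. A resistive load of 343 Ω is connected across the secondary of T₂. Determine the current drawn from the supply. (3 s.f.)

Secondary of T₁: V = 230.00 × 2415/2191 = 253.51 V.
Secondary of T₂: V = 253.51 × 2330/1064 = 555.16 V.
I_load = 555.16/343 = 1.6185 A, so P_out = 555.16 × 1.6185 = 898.54 W.
All ideal ⇒ P_in = P_out, so I_supply = 898.54/230 = 3.91 A.

I_supply ≈ 3.91 A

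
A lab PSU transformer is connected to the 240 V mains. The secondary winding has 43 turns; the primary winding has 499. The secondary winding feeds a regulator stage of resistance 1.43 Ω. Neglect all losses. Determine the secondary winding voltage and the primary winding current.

V_s = V_p × N_s/N_p = 240 × 43/499 = 20.681 V.
I_s = V_s/R = 20.681/1.43 = 14.462 A.
I_p = I_s × N_s/N_p = 14.462 × 43/499 = 1.25 A.

V_s ≈ 20.7 V, I_p ≈ 1.25 A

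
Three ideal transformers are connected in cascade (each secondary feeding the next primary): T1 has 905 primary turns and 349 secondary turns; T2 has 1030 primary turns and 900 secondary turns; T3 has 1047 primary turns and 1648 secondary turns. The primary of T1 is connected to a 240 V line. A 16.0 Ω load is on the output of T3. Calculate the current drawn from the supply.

Secondary of T1: V = 240.00 × 349/905 = 92.552 V.
Secondary of T2: V = 92.552 × 900/1030 = 80.871 V.
Secondary of T3: V = 80.871 × 1648/1047 = 127.29 V.
I_load = 127.29/16.0 = 7.9558 A, so P_out = 127.29 × 7.9558 = 1012.7 W.
All ideal ⇒ P_in = P_out, so I_supply = 1012.7/240 = 4.22 A.

I_supply ≈ 4.22 A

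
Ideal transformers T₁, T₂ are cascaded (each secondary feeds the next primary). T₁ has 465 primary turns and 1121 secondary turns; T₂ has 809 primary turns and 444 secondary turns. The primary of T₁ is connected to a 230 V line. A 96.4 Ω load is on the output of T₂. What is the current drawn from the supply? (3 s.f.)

I_supply ≈ 4.18 A

After T₁: V = 230.00 × 1121/465 = 554.47 V.
After T₂: V = 554.47 × 444/809 = 304.31 V.
I_load = 304.31/96.4 = 3.1567 A, so P_out = 304.31 × 3.1567 = 960.62 W.
All ideal ⇒ P_in = P_out, so I_supply = 960.62/230 = 4.18 A.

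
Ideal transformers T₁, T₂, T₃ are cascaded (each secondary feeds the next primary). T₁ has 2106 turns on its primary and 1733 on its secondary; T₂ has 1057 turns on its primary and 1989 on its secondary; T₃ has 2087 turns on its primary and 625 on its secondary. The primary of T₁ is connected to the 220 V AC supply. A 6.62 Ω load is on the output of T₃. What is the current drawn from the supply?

I_supply ≈ 7.15 A

After T₁: V = 220.00 × 1733/2106 = 181.04 V.
After T₂: V = 181.04 × 1989/1057 = 340.66 V.
After T₃: V = 340.66 × 625/2087 = 102.02 V.
I_load = 102.02/6.62 = 15.411 A, so P_out = 102.02 × 15.411 = 1572.2 W.
All ideal ⇒ P_in = P_out, so I_supply = 1572.2/220 = 7.15 A.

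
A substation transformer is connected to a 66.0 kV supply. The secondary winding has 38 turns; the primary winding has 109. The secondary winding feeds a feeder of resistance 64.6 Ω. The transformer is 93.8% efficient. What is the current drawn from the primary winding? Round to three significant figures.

V_s = 66000 × 38/109 = 23009 V.
I_s = V_s/R = 23009/64.6 = 356.18 A.
P_out = V_s I_s = 23009 × 356.18 = 8.1954×10^6 W.
P_in = P_out/η = 8.1954×10^6/0.938 = 8.7371×10^6 W.
I_p = P_in/V_p = 8.7371×10^6/66000 = 132 A.

I_p ≈ 132 A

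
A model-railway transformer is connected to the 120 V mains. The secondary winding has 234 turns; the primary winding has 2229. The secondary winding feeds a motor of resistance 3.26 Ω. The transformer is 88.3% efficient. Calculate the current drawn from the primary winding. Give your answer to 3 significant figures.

I_p ≈ 0.459 A

V_s = 120 × 234/2229 = 12.598 V.
I_s = V_s/R = 12.598/3.26 = 3.8643 A.
P_out = V_s I_s = 12.598 × 3.8643 = 48.681 W.
P_in = P_out/η = 48.681/0.883 = 55.131 W.
I_p = P_in/V_p = 55.131/120 = 0.459 A.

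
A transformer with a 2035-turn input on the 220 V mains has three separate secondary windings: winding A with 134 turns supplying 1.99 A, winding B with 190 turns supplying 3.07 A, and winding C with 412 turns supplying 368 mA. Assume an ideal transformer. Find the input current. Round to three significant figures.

I_in ≈ 0.492 A

V_A = 220 × 134/2035 = 14.486 V; V_B = 220 × 190/2035 = 20.541 V; V_C = 220 × 412/2035 = 44.541 V.
P_out = V_A I_A + V_B I_B + V_C I_C = 14.486×1.99 + 20.541×3.07 + 44.541×0.368 = 28.828 + 63.059 + 16.391 = 108.28 W.
Ideal ⇒ P_in = P_out, so I_in = P_out/V_in = 108.28/220 = 0.492 A.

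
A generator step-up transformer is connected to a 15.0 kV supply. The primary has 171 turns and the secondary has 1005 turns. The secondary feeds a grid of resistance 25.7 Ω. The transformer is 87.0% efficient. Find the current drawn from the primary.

V_s = 15000 × 1005/171 = 88158 V.
I_s = V_s/R = 88158/25.7 = 3430.3 A.
P_out = V_s I_s = 88158 × 3430.3 = 3.0241×10^8 W.
P_in = P_out/η = 3.0241×10^8/0.870 = 3.4759×10^8 W.
I_p = P_in/V_p = 3.4759×10^8/15000 = 23200 A.

I_p ≈ 23200 A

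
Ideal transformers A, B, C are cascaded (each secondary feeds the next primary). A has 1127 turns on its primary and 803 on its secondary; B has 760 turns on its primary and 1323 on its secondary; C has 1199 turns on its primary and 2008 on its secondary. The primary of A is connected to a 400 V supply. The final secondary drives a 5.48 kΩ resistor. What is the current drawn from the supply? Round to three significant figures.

After A: V = 400.00 × 803/1127 = 285.00 V.
After B: V = 285.00 × 1323/760 = 496.13 V.
After C: V = 496.13 × 2008/1199 = 830.89 V.
I_load = 830.89/5480 = 0.15162 A, so P_out = 830.89 × 0.15162 = 125.98 W.
All ideal ⇒ P_in = P_out, so I_supply = 125.98/400 = 0.315 A.

I_supply ≈ 0.315 A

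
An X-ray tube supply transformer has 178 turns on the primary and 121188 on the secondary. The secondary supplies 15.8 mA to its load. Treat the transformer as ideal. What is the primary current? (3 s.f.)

For an ideal transformer I_p/I_s = N_s/N_p, so I_p = 0.0158 × 121188/178 = 10.8 A.

I_p ≈ 10.8 A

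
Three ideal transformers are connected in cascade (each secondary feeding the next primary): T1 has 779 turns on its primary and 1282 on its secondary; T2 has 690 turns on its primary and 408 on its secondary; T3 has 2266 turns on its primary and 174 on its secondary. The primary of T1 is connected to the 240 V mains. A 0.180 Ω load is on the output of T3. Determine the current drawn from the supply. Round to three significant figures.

Secondary of T1: V = 240.00 × 1282/779 = 394.97 V.
Secondary of T2: V = 394.97 × 408/690 = 233.55 V.
Secondary of T3: V = 233.55 × 174/2266 = 17.933 V.
I_load = 17.933/0.180 = 99.630 A, so P_out = 17.933 × 99.630 = 1786.7 W.
All ideal ⇒ P_in = P_out, so I_supply = 1786.7/240 = 7.44 A.

I_supply ≈ 7.44 A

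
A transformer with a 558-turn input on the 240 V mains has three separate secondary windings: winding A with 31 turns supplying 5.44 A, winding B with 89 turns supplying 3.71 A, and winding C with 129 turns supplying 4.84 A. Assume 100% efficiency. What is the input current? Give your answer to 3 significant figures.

I_in ≈ 2.01 A

V_A = 240 × 31/558 = 13.333 V; V_B = 240 × 89/558 = 38.280 V; V_C = 240 × 129/558 = 55.484 V.
P_out = V_A I_A + V_B I_B + V_C I_C = 13.333×5.44 + 38.280×3.71 + 55.484×4.84 = 72.533 + 142.02 + 268.54 = 483.09 W.
Ideal ⇒ P_in = P_out, so I_in = P_out/V_in = 483.09/240 = 2.01 A.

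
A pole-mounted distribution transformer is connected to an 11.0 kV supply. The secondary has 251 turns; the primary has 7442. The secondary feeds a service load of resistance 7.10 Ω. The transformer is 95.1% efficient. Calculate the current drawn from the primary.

I_p ≈ 1.85 A

V_s = 11000 × 251/7442 = 371.00 V.
I_s = V_s/R = 371.00/7.10 = 52.254 A.
P_out = V_s I_s = 371.00 × 52.254 = 19386 W.
P_in = P_out/η = 19386/0.951 = 20385 W.
I_p = P_in/V_p = 20385/11000 = 1.85 A.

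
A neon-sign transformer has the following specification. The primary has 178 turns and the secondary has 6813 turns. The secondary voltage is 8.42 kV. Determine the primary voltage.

V_p/V_s = N_p/N_s, so V_p = 8420 × 178/6813 = 220 V.

V_p ≈ 220 V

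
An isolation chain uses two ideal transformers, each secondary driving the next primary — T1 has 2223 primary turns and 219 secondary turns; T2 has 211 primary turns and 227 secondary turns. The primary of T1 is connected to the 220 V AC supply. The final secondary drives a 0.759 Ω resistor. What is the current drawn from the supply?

I_supply ≈ 3.26 A

After T1: V = 220.00 × 219/2223 = 21.673 V.
After T2: V = 21.673 × 227/211 = 23.317 V.
I_load = 23.317/0.759 = 30.721 A, so P_out = 23.317 × 30.721 = 716.31 W.
All ideal ⇒ P_in = P_out, so I_supply = 716.31/220 = 3.26 A.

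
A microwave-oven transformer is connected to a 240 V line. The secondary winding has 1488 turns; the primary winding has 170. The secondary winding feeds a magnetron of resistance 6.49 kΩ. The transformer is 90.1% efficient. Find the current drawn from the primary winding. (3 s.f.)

V_s = 240 × 1488/170 = 2100.7 V.
I_s = V_s/R = 2100.7/6490 = 0.32368 A.
P_out = V_s I_s = 2100.7 × 0.32368 = 679.96 W.
P_in = P_out/η = 679.96/0.901 = 754.68 W.
I_p = P_in/V_p = 754.68/240 = 3.14 A.

I_p ≈ 3.14 A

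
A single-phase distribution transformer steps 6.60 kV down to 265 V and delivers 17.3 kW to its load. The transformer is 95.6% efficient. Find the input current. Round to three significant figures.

I_in ≈ 2.74 A

P_in = P_out/η = 17300/0.956 = 18096 W.
I_in = P_in/V_in = 18096/6600 = 2.74 A.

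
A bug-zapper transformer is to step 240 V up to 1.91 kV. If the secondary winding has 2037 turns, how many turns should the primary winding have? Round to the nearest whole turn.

N_p/N_s = V_p/V_s, so N_p = 2037 × 240/1910 = 256.0 ≈ 256 turns.

N_p = 256 turns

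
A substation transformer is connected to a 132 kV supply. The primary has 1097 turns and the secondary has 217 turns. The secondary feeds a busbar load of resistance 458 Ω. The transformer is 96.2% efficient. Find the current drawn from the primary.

V_s = 132000 × 217/1097 = 26111 V.
I_s = V_s/R = 26111/458 = 57.011 A.
P_out = V_s I_s = 26111 × 57.011 = 1.4886×10^6 W.
P_in = P_out/η = 1.4886×10^6/0.962 = 1.5474×10^6 W.
I_p = P_in/V_p = 1.5474×10^6/132000 = 11.7 A.

I_p ≈ 11.7 A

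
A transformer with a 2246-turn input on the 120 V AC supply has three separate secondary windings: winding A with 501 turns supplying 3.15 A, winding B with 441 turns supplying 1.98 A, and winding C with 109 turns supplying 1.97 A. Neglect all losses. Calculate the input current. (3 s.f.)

V_A = 120 × 501/2246 = 26.768 V; V_B = 120 × 441/2246 = 23.562 V; V_C = 120 × 109/2246 = 5.8237 V.
P_out = V_A I_A + V_B I_B + V_C I_C = 26.768×3.15 + 23.562×1.98 + 5.8237×1.97 = 84.318 + 46.653 + 11.473 = 142.44 W.
Ideal ⇒ P_in = P_out, so I_in = P_out/V_in = 142.44/120 = 1.19 A.

I_in ≈ 1.19 A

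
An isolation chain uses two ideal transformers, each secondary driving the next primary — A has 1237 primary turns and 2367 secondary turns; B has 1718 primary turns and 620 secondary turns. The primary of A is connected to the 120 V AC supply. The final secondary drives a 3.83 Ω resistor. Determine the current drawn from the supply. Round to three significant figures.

Secondary of A: V = 120.00 × 2367/1237 = 229.62 V.
Secondary of B: V = 229.62 × 620/1718 = 82.866 V.
I_load = 82.866/3.83 = 21.636 A, so P_out = 82.866 × 21.636 = 1792.9 W.
All ideal ⇒ P_in = P_out, so I_supply = 1792.9/120 = 14.9 A.

I_supply ≈ 14.9 A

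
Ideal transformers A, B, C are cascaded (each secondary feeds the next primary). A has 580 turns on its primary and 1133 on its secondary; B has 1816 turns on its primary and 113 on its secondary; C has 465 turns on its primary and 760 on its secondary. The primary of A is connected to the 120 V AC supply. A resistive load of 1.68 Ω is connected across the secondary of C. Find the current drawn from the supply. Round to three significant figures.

Secondary of A: V = 120.00 × 1133/580 = 234.41 V.
Secondary of B: V = 234.41 × 113/1816 = 14.586 V.
Secondary of C: V = 14.586 × 760/465 = 23.840 V.
I_load = 23.840/1.68 = 14.190 A, so P_out = 23.840 × 14.190 = 338.30 W.
All ideal ⇒ P_in = P_out, so I_supply = 338.30/120 = 2.82 A.

I_supply ≈ 2.82 A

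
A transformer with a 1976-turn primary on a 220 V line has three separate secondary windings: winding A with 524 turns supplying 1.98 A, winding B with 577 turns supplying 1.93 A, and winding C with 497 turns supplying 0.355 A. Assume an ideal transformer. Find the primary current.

V_A = 220 × 524/1976 = 58.340 V; V_B = 220 × 577/1976 = 64.241 V; V_C = 220 × 497/1976 = 55.334 V.
P_out = V_A I_A + V_B I_B + V_C I_C = 58.340×1.98 + 64.241×1.93 + 55.334×0.355 = 115.51 + 123.98 + 19.644 = 259.14 W.
Ideal ⇒ P_in = P_out, so I_p = P_out/V_p = 259.14/220 = 1.18 A.

I_p ≈ 1.18 A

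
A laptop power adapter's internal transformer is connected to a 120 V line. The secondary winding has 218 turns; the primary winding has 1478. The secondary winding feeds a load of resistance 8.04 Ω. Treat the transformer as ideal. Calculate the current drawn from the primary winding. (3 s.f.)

I_p ≈ 0.325 A

V_s = V_p × N_s/N_p = 120 × 218/1478 = 17.700 V.
I_s = V_s/R = 17.700/8.04 = 2.2014 A.
For an ideal transformer I_p N_p = I_s N_s, so I_p = 2.2014 × 218/1478 = 0.325 A.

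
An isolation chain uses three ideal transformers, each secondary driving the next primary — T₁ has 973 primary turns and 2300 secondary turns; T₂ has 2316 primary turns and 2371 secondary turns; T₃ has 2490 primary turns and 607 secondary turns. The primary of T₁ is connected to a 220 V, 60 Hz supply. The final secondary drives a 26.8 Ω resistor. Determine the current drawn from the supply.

Secondary of T₁: V = 220.00 × 2300/973 = 520.04 V.
Secondary of T₂: V = 520.04 × 2371/2316 = 532.39 V.
Secondary of T₃: V = 532.39 × 607/2490 = 129.78 V.
I_load = 129.78/26.8 = 4.8427 A, so P_out = 129.78 × 4.8427 = 628.50 W.
All ideal ⇒ P_in = P_out, so I_supply = 628.50/220 = 2.86 A.

I_supply ≈ 2.86 A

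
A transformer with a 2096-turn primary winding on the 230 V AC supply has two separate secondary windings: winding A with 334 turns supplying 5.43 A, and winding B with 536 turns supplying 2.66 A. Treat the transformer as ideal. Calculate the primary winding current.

I_p ≈ 1.55 A

V_A = 230 × 334/2096 = 36.651 V; V_B = 230 × 536/2096 = 58.817 V.
P_out = V_A I_A + V_B I_B = 36.651×5.43 + 58.817×2.66 = 199.01 + 156.45 = 355.47 W.
Ideal ⇒ P_in = P_out, so I_p = P_out/V_p = 355.47/230 = 1.55 A.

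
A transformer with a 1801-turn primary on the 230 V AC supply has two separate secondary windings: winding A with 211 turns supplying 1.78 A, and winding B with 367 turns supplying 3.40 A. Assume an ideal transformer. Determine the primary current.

V_A = 230 × 211/1801 = 26.946 V; V_B = 230 × 367/1801 = 46.868 V.
P_out = V_A I_A + V_B I_B = 26.946×1.78 + 46.868×3.40 = 47.964 + 159.35 = 207.32 W.
Ideal ⇒ P_in = P_out, so I_p = P_out/V_p = 207.32/230 = 0.901 A.

I_p ≈ 0.901 A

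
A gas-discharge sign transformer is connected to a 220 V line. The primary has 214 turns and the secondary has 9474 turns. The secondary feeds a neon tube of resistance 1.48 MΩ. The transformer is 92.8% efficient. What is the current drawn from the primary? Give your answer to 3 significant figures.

I_p ≈ 0.314 A

V_s = 220 × 9474/214 = 9739.6 V.
I_s = V_s/R = 9739.6/(1.48×10^6) = 0.0065808 A.
P_out = V_s I_s = 9739.6 × 0.0065808 = 64.095 W.
P_in = P_out/η = 64.095/0.928 = 69.068 W.
I_p = P_in/V_p = 69.068/220 = 0.314 A.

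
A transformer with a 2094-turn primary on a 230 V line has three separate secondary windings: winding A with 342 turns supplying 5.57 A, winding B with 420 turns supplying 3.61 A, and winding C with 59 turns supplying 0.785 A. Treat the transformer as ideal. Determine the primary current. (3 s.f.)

V_A = 230 × 342/2094 = 37.564 V; V_B = 230 × 420/2094 = 46.132 V; V_C = 230 × 59/2094 = 6.4804 V.
P_out = V_A I_A + V_B I_B + V_C I_C = 37.564×5.57 + 46.132×3.61 + 6.4804×0.785 = 209.23 + 166.54 + 5.0871 = 380.86 W.
Ideal ⇒ P_in = P_out, so I_p = P_out/V_p = 380.86/230 = 1.66 A.

I_p ≈ 1.66 A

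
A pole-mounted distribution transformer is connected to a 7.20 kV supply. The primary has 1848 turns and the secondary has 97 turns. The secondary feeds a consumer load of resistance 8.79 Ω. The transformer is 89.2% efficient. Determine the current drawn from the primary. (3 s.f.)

V_s = 7200 × 97/1848 = 377.92 V.
I_s = V_s/R = 377.92/8.79 = 42.995 A.
P_out = V_s I_s = 377.92 × 42.995 = 16249 W.
P_in = P_out/η = 16249/0.892 = 18216 W.
I_p = P_in/V_p = 18216/7200 = 2.53 A.

I_p ≈ 2.53 A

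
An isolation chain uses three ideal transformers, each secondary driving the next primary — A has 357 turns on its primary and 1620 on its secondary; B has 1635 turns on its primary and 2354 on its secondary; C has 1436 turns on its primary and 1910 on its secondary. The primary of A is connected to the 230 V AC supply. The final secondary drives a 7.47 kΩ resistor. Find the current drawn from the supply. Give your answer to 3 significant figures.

I_supply ≈ 2.33 A

Secondary of A: V = 230.00 × 1620/357 = 1043.7 V.
Secondary of B: V = 1043.7 × 2354/1635 = 1502.7 V.
Secondary of C: V = 1502.7 × 1910/1436 = 1998.7 V.
I_load = 1998.7/7470 = 0.26756 A, so P_out = 1998.7 × 0.26756 = 534.77 W.
All ideal ⇒ P_in = P_out, so I_supply = 534.77/230 = 2.33 A.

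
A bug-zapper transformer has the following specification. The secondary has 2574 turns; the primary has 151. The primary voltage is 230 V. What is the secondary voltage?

V_s ≈ 3920 V

V_s/V_p = N_s/N_p, so V_s = 230 × 2574/151 = 3920 V.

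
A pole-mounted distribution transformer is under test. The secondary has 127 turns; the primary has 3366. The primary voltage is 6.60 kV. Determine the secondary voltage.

V_s ≈ 249 V

V_s/V_p = N_s/N_p, so V_s = 6600 × 127/3366 = 249 V.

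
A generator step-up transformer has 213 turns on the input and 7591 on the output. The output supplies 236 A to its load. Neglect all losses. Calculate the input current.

For an ideal transformer I_in/I_out = N_out/N_in, so I_in = 236 × 7591/213 = 8410 A.

I_in ≈ 8410 A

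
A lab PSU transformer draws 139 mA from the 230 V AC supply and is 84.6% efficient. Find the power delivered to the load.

P_in = V_in I_in = 230 × 0.139 = 31.970 W.
P_out = η P_in = 0.846 × 31.970 = 27.0 W.

P_out ≈ 27.0 W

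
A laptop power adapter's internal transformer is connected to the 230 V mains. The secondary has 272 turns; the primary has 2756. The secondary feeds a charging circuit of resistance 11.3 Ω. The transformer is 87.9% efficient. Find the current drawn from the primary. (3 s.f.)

V_s = 230 × 272/2756 = 22.700 V.
I_s = V_s/R = 22.700/11.3 = 2.0088 A.
P_out = V_s I_s = 22.700 × 2.0088 = 45.599 W.
P_in = P_out/η = 45.599/0.879 = 51.876 W.
I_p = P_in/V_p = 51.876/230 = 0.226 A.

I_p ≈ 0.226 A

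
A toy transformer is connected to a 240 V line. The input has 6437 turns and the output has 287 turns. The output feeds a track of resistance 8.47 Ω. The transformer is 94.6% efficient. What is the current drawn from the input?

V_out = 240 × 287/6437 = 10.701 V.
I_out = V_out/R = 10.701/8.47 = 1.2634 A.
P_out = V_out I_out = 10.701 × 1.2634 = 13.519 W.
P_in = P_out/η = 13.519/0.946 = 14.290 W.
I_in = P_in/V_in = 14.290/240 = 0.0595 A.

I_in ≈ 0.0595 A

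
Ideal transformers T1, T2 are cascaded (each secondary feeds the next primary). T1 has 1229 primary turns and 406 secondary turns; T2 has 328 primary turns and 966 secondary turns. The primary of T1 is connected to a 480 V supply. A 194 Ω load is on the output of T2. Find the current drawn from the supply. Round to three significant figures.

After T1: V = 480.00 × 406/1229 = 158.57 V.
After T2: V = 158.57 × 966/328 = 467.00 V.
I_load = 467.00/194 = 2.4072 A, so P_out = 467.00 × 2.4072 = 1124.2 W.
All ideal ⇒ P_in = P_out, so I_supply = 1124.2/480 = 2.34 A.

I_supply ≈ 2.34 A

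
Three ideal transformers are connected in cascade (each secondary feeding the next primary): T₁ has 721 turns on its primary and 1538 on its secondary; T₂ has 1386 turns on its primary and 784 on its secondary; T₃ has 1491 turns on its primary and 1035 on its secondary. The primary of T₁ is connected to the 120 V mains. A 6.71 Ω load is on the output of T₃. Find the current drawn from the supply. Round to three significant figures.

After T₁: V = 120.00 × 1538/721 = 255.98 V.
After T₂: V = 255.98 × 784/1386 = 144.80 V.
After T₃: V = 144.80 × 1035/1491 = 100.51 V.
I_load = 100.51/6.71 = 14.979 A, so P_out = 100.51 × 14.979 = 1505.6 W.
All ideal ⇒ P_in = P_out, so I_supply = 1505.6/120 = 12.5 A.

I_supply ≈ 12.5 A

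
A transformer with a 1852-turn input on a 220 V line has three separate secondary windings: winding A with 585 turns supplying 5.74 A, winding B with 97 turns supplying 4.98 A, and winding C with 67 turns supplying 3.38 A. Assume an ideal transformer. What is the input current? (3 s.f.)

V_A = 220 × 585/1852 = 69.492 V; V_B = 220 × 97/1852 = 11.523 V; V_C = 220 × 67/1852 = 7.9590 V.
P_out = V_A I_A + V_B I_B + V_C I_C = 69.492×5.74 + 11.523×4.98 + 7.9590×3.38 = 398.89 + 57.383 + 26.901 = 483.17 W.
Ideal ⇒ P_in = P_out, so I_in = P_out/V_in = 483.17/220 = 2.20 A.

I_in ≈ 2.20 A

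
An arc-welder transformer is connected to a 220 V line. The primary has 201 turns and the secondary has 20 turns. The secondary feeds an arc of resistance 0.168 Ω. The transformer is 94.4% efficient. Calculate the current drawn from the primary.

V_s = 220 × 20/201 = 21.891 V.
I_s = V_s/R = 21.891/0.168 = 130.30 A.
P_out = V_s I_s = 21.891 × 130.30 = 2852.4 W.
P_in = P_out/η = 2852.4/0.944 = 3021.6 W.
I_p = P_in/V_p = 3021.6/220 = 13.7 A.

I_p ≈ 13.7 A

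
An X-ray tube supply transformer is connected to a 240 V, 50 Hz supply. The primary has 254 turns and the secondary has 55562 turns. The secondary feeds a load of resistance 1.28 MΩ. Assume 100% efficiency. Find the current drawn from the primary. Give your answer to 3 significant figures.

V_s = V_p × N_s/N_p = 240 × 55562/254 = 52500 V.
I_s = V_s/R = 52500/(1.28×10^6) = 0.041015 A.
For an ideal transformer I_p N_p = I_s N_s, so I_p = 0.041015 × 55562/254 = 8.97 A.

I_p ≈ 8.97 A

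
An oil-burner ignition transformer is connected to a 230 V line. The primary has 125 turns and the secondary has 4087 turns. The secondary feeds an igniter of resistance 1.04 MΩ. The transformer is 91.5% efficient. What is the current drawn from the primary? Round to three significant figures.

V_s = 230 × 4087/125 = 7520.1 V.
I_s = V_s/R = 7520.1/(1.04×10^6) = 0.0072308 A.
P_out = V_s I_s = 7520.1 × 0.0072308 = 54.377 W.
P_in = P_out/η = 54.377/0.915 = 59.428 W.
I_p = P_in/V_p = 59.428/230 = 0.258 A.

I_p ≈ 0.258 A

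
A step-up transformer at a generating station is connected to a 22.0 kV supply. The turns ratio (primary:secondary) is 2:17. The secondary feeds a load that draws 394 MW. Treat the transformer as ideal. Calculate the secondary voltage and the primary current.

V_s ≈ 187000 V, I_p ≈ 17900 A

V_s = V_p × N_s/N_p = 22000 × 17/2 = 187000 V.
I_s = P/V_s = 3.94×10^8/187000 = 2107.0 A.
I_p = I_s × N_s/N_p = 2107.0 × 17/2 = 17900 A.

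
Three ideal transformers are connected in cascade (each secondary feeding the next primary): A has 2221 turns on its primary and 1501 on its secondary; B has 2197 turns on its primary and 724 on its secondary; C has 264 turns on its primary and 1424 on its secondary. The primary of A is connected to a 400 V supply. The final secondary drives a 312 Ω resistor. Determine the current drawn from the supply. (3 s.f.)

Secondary of A: V = 400.00 × 1501/2221 = 270.33 V.
Secondary of B: V = 270.33 × 724/2197 = 89.084 V.
Secondary of C: V = 89.084 × 1424/264 = 480.51 V.
I_load = 480.51/312 = 1.5401 A, so P_out = 480.51 × 1.5401 = 740.05 W.
All ideal ⇒ P_in = P_out, so I_supply = 740.05/400 = 1.85 A.

I_supply ≈ 1.85 A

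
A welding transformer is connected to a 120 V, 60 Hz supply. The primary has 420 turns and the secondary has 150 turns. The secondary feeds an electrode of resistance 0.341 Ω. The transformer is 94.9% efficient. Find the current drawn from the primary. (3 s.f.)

V_s = 120 × 150/420 = 42.857 V.
I_s = V_s/R = 42.857/0.341 = 125.68 A.
P_out = V_s I_s = 42.857 × 125.68 = 5386.3 W.
P_in = P_out/η = 5386.3/0.949 = 5675.8 W.
I_p = P_in/V_p = 5675.8/120 = 47.3 A.

I_p ≈ 47.3 A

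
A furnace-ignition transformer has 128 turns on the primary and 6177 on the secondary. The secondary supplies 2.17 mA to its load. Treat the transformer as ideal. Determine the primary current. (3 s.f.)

I_p ≈ 0.105 A

For an ideal transformer I_p/I_s = N_s/N_p, so I_p = 0.00217 × 6177/128 = 0.105 A.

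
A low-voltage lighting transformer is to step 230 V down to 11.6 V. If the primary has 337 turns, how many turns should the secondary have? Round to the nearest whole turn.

N_s/N_p = V_s/V_p, so N_s = 337 × 11.6/230 = 17.0 ≈ 17 turns.

N_s = 17 turns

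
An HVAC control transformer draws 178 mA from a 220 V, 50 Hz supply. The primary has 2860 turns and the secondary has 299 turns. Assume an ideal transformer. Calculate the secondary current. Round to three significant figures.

I_s ≈ 1.70 A

I_s/I_p = N_p/N_s, so I_s = 0.178 × 2860/299 = 1.70 A.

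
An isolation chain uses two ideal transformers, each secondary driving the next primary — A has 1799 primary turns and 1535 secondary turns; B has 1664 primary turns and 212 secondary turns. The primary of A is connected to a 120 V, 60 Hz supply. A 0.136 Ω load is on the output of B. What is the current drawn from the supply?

Secondary of A: V = 120.00 × 1535/1799 = 102.39 V.
Secondary of B: V = 102.39 × 212/1664 = 13.045 V.
I_load = 13.045/0.136 = 95.918 A, so P_out = 13.045 × 95.918 = 1251.2 W.
All ideal ⇒ P_in = P_out, so I_supply = 1251.2/120 = 10.4 A.

I_supply ≈ 10.4 A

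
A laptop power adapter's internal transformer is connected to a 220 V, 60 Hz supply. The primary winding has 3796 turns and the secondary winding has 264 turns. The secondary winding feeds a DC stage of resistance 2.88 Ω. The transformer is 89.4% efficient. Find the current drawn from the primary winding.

V_s = 220 × 264/3796 = 15.300 V.
I_s = V_s/R = 15.300/2.88 = 5.3126 A.
P_out = V_s I_s = 15.300 × 5.3126 = 81.285 W.
P_in = P_out/η = 81.285/0.894 = 90.922 W.
I_p = P_in/V_p = 90.922/220 = 0.413 A.

I_p ≈ 0.413 A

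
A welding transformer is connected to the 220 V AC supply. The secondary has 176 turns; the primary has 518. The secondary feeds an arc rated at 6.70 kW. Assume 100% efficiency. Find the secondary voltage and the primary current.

V_s ≈ 74.7 V, I_p ≈ 30.5 A

V_s = V_p × N_s/N_p = 220 × 176/518 = 74.749 V.
I_s = P/V_s = 6700/74.749 = 89.633 A.
I_p = I_s × N_s/N_p = 89.633 × 176/518 = 30.5 A.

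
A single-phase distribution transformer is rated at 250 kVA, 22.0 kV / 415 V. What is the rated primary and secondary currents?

I_p = S/V_p = 250000/22000 = 11.4 A.
I_s = S/V_s = 250000/415 = 602 A.

I_p ≈ 11.4 A, I_s ≈ 602 A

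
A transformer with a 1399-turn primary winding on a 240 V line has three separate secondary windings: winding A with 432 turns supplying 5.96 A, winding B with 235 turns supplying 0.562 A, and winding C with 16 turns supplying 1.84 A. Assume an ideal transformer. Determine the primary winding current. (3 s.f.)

I_p ≈ 1.96 A

V_A = 240 × 432/1399 = 74.110 V; V_B = 240 × 235/1399 = 40.315 V; V_C = 240 × 16/1399 = 2.7448 V.
P_out = V_A I_A + V_B I_B + V_C I_C = 74.110×5.96 + 40.315×0.562 + 2.7448×1.84 = 441.70 + 22.657 + 5.0505 = 469.40 W.
Ideal ⇒ P_in = P_out, so I_p = P_out/V_p = 469.40/240 = 1.96 A.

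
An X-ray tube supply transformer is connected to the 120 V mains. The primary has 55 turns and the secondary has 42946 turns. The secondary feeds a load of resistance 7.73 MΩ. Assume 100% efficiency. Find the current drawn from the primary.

V_s = V_p × N_s/N_p = 120 × 42946/55 = 93700 V.
I_s = V_s/R = 93700/(7.73×10^6) = 0.012122 A.
For an ideal transformer I_p N_p = I_s N_s, so I_p = 0.012122 × 42946/55 = 9.47 A.

I_p ≈ 9.47 A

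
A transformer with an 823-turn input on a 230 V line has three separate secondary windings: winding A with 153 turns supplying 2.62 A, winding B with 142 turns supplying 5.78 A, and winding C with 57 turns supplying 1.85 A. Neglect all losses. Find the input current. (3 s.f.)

I_in ≈ 1.61 A

V_A = 230 × 153/823 = 42.758 V; V_B = 230 × 142/823 = 39.684 V; V_C = 230 × 57/823 = 15.930 V.
P_out = V_A I_A + V_B I_B + V_C I_C = 42.758×2.62 + 39.684×5.78 + 15.930×1.85 = 112.03 + 229.37 + 29.470 = 370.87 W.
Ideal ⇒ P_in = P_out, so I_in = P_out/V_in = 370.87/230 = 1.61 A.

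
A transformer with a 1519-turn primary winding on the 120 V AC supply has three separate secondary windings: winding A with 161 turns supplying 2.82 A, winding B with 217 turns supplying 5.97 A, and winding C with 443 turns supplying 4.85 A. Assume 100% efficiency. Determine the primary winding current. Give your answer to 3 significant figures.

I_p ≈ 2.57 A

V_A = 120 × 161/1519 = 12.719 V; V_B = 120 × 217/1519 = 17.143 V; V_C = 120 × 443/1519 = 34.997 V.
P_out = V_A I_A + V_B I_B + V_C I_C = 12.719×2.82 + 17.143×5.97 + 34.997×4.85 = 35.867 + 102.34 + 169.73 = 307.94 W.
Ideal ⇒ P_in = P_out, so I_p = P_out/V_p = 307.94/120 = 2.57 A.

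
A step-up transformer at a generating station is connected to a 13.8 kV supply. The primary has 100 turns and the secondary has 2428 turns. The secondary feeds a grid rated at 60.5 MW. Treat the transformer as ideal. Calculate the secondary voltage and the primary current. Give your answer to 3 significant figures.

V_s = V_p × N_s/N_p = 13800 × 2428/100 = 335060 V.
I_s = P/V_s = 6.05×10^7/335060 = 180.56 A.
I_p = I_s × N_s/N_p = 180.56 × 2428/100 = 4380 A.

V_s ≈ 335000 V, I_p ≈ 4380 A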